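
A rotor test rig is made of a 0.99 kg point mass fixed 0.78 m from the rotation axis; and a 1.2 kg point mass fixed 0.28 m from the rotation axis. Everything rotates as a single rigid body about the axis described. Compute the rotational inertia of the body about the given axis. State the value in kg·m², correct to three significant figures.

Point mass: I_cm = 0; centre at d = 0.78 m, so the parallel axis theorem gives I = 0 + (0.99)(0.78)² = 0.60232 kg·m².
Point mass: I_cm = 0; centre at d = 0.28 m, so the parallel axis theorem gives I = 0 + (1.2)(0.28)² = 0.09408 kg·m².
Total I = 0.60232 + 0.09408 = 0.6964 kg·m².

0.696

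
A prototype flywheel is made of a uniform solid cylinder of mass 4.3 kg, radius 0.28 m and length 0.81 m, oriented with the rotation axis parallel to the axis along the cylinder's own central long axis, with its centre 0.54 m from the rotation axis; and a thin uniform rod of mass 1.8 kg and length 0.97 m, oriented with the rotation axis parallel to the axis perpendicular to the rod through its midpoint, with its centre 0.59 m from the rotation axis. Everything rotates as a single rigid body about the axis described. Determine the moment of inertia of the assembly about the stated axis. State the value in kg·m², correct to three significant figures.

2.19

Solid cylinder: I_cm = (1/2)MR² = (1/2)(4.3)(0.28)² = 0.16856 kg·m²; centre at d = 0.54 m, so I = I_cm + Md² gives I = 0.16856 + (4.3)(0.54)² = 1.4224 kg·m².
Thin rod: I_cm = (1/12)ML² = (1/12)(1.8)(0.97)² = 0.14113 kg·m²; centre at d = 0.59 m, so I = I_cm + Md² gives I = 0.14113 + (1.8)(0.59)² = 0.76771 kg·m².
Total I = 1.4224 + 0.76771 = 2.1902 kg·m².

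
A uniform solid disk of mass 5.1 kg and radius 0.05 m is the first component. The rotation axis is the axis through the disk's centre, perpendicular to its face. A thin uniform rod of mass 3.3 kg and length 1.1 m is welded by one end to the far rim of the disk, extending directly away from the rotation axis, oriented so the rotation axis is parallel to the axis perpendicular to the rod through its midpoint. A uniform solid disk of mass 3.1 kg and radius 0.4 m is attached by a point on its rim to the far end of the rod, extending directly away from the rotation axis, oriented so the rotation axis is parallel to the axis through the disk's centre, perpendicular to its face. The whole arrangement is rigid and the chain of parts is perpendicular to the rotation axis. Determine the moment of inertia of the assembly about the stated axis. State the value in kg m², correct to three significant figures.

Solid disk: I_cm = (1/2)MR² = (1/2)(5.1)(0.05)² = 0.006375 kg m²; axis through the centre, so I = 0.006375 kg m².
Thin rod: I_cm = (1/12)ML² = (1/12)(3.3)(1.1)² = 0.33275 kg m²; centre at d = 0.05 + 0.55 = 0.6 m, so the parallel axis theorem gives I = 0.33275 + (3.3)(0.6)² = 1.5208 kg m².
Solid disk: I_cm = (1/2)MR² = (1/2)(3.1)(0.4)² = 0.248 kg m²; centre at d = 0.05 + 0.55 + 0.55 + 0.4 = 1.55 m, so the parallel axis theorem gives I = 0.248 + (3.1)(1.55)² = 7.6958 kg m².
Total I = 0.006375 + 1.5208 + 7.6958 = 9.2229 kg m².

9.22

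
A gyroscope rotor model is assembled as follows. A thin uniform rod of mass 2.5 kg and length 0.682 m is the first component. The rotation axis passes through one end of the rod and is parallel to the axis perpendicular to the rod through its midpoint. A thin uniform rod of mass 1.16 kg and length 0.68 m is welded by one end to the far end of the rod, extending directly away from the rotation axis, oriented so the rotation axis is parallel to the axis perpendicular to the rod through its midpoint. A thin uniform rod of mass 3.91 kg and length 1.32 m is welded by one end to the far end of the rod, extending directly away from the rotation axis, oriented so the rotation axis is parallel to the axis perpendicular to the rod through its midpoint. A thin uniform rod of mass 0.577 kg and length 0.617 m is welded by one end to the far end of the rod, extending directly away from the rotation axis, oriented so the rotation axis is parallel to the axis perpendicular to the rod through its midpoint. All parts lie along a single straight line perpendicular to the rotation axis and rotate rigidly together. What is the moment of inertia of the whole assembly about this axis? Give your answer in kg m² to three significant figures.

23.4

Thin rod: I_cm = (1/12)ML² = (1/12)(2.5)(0.682)² = 0.096901 kg m²; centre at d = 0.341 m, so the parallel axis theorem gives I = 0.096901 + (2.5)(0.341)² = 0.3876 kg m².
Thin rod: I_cm = (1/12)ML² = (1/12)(1.16)(0.68)² = 0.044699 kg m²; centre at d = 0.341 + 0.341 + 0.34 = 1.022 m, so the parallel axis theorem gives I = 0.044699 + (1.16)(1.022)² = 1.2563 kg m².
Thin rod: I_cm = (1/12)ML² = (1/12)(3.91)(1.32)² = 0.56773 kg m²; centre at d = 0.341 + 0.341 + 0.34 + 0.34 + 0.66 = 2.022 m, so the parallel axis theorem gives I = 0.56773 + (3.91)(2.022)² = 16.554 kg m².
Thin rod: I_cm = (1/12)ML² = (1/12)(0.577)(0.617)² = 0.018305 kg m²; centre at d = 0.341 + 0.341 + 0.34 + 0.34 + 0.66 + 0.66 + 0.3085 = 2.9905 m, so the parallel axis theorem gives I = 0.018305 + (0.577)(2.9905)² = 5.1785 kg m².
Total I = 0.3876 + 1.2563 + 16.554 + 5.1785 = 23.376 kg m².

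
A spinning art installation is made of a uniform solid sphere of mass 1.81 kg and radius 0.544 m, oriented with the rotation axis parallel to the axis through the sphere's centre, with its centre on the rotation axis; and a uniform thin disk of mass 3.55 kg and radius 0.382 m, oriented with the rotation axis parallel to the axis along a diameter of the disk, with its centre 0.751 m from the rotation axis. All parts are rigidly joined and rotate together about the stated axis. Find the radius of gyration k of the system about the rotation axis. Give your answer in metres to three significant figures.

0.662

Solid sphere: I_cm = (2/5)MR² = (2/5)(1.81)(0.544)² = 0.21426 kg·m²; axis through the centre, so I = 0.21426 kg·m².
Thin disk: I_cm = (1/4)MR² = (1/4)(3.55)(0.382)² = 0.12951 kg·m²; centre at d = 0.751 m, so the parallel axis theorem gives I = 0.12951 + (3.55)(0.751)² = 2.1317 kg·m².
Total I = 2.346 kg·m²; total mass M = 5.36 kg.
k = √(I/M) = √(2.346/5.36) = 0.66157 m.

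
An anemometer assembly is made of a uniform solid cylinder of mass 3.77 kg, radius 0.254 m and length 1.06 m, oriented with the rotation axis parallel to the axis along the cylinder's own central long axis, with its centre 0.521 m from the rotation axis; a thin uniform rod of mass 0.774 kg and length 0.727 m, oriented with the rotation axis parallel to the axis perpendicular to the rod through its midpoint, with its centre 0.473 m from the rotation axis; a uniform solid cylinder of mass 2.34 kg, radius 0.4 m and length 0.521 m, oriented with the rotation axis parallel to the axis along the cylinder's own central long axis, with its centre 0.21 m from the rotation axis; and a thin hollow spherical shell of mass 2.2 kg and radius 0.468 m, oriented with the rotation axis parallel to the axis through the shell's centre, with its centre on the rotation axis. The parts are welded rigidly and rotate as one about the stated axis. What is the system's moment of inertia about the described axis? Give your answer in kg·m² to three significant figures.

1.96

Solid cylinder: I_cm = (1/2)MR² = (1/2)(3.77)(0.254)² = 0.12161 kg·m²; centre at d = 0.521 m, so the parallel axis theorem gives I = 0.12161 + (3.77)(0.521)² = 1.1449 kg·m².
Thin rod: I_cm = (1/12)ML² = (1/12)(0.774)(0.727)² = 0.03409 kg·m²; centre at d = 0.473 m, so the parallel axis theorem gives I = 0.03409 + (0.774)(0.473)² = 0.20726 kg·m².
Solid cylinder: I_cm = (1/2)MR² = (1/2)(2.34)(0.4)² = 0.1872 kg·m²; centre at d = 0.21 m, so the parallel axis theorem gives I = 0.1872 + (2.34)(0.21)² = 0.29039 kg·m².
Spherical shell: I_cm = (2/3)MR² = (2/3)(2.2)(0.468)² = 0.32124 kg·m²; axis through the centre, so I = 0.32124 kg·m².
Total I = 1.1449 + 0.20726 + 0.29039 + 0.32124 = 1.9638 kg·m².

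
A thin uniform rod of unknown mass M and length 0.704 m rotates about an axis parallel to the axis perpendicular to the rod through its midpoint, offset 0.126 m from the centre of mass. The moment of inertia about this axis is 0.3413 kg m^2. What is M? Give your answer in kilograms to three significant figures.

5.97

I = I_cm + Md² = (1/12)ML² + Md² = M·[0.0833333·(0.704)² + (0.126)²] = M·0.057177.
So M = 0.3413 / 0.057177 = 5.9691 kg.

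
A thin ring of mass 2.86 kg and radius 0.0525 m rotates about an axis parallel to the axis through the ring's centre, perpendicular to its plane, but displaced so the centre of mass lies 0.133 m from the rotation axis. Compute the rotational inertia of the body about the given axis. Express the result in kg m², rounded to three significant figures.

0.0585

I_cm = MR² = (2.86)(0.0525)² = 0.0078829 kg m²; centre at d = 0.133 m, so the parallel axis theorem gives I = 0.0078829 + (2.86)(0.133)² = 0.058473 kg m².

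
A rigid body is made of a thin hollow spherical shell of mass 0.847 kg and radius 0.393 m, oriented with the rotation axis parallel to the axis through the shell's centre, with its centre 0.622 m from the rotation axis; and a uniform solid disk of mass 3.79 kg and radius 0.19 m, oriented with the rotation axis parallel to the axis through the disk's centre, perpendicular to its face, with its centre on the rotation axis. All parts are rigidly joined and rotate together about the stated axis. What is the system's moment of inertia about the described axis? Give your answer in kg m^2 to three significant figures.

Spherical shell: I_cm = (2/3)MR² = (2/3)(0.847)(0.393)² = 0.087212 kg m^2; centre at d = 0.622 m, so the parallel axis theorem gives I = 0.087212 + (0.847)(0.622)² = 0.4149 kg m^2.
Solid disk: I_cm = (1/2)MR² = (1/2)(3.79)(0.19)² = 0.068409 kg m^2; axis through the centre, so I = 0.068409 kg m^2.
Total I = 0.4149 + 0.068409 = 0.48331 kg m^2.

0.483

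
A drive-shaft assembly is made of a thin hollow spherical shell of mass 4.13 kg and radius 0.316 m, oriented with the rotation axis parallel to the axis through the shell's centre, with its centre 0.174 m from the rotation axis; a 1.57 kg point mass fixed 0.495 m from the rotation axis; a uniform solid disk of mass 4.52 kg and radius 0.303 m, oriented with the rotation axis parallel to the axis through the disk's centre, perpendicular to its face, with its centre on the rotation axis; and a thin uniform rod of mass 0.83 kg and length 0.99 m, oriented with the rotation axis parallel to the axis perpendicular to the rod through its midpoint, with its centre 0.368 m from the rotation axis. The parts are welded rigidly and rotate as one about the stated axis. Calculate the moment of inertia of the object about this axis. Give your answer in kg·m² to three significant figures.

Spherical shell: I_cm = (2/3)MR² = (2/3)(4.13)(0.316)² = 0.27494 kg·m²; centre at d = 0.174 m, so I = I_cm + Md² gives I = 0.27494 + (4.13)(0.174)² = 0.39998 kg·m².
Point mass: I_cm = 0; centre at d = 0.495 m, so I = I_cm + Md² gives I = 0 + (1.57)(0.495)² = 0.38469 kg·m².
Solid disk: I_cm = (1/2)MR² = (1/2)(4.52)(0.303)² = 0.20749 kg·m²; axis through the centre, so I = 0.20749 kg·m².
Thin rod: I_cm = (1/12)ML² = (1/12)(0.83)(0.99)² = 0.06779 kg·m²; centre at d = 0.368 m, so I = I_cm + Md² gives I = 0.06779 + (0.83)(0.368)² = 0.18019 kg·m².
Total I = 0.39998 + 0.38469 + 0.20749 + 0.18019 = 1.1723 kg·m².

1.17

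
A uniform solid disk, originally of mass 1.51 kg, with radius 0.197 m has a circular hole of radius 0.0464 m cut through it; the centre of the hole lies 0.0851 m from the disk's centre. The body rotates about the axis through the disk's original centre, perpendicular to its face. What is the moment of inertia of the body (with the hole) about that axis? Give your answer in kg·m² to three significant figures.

0.0286

Unpierced body about its centre: I₀ = (1/2)MR² = (1/2)(1.51)(0.197)² = 0.029301 kg·m².
The removed disk has mass m = M·(r/R)² = (1.51)(0.0464/0.197)² = 0.083768 kg (same uniform areal density).
Its moment of inertia about the rotation axis (parallel-axis theorem): I_hole = (1/2)mr² + md² = (1/2)(0.083768)(0.0464)² + (0.083768)(0.0851)² = 0.00069683 kg·m².
Treating the hole as negative mass, I = I₀ − I_hole = 0.029301 − 0.00069683 = 0.028604 kg·m².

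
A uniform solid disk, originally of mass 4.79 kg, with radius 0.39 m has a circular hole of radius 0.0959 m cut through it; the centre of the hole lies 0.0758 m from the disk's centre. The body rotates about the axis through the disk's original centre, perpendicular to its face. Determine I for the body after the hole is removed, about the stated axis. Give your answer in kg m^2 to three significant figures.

Unpierced body about its centre: I₀ = (1/2)MR² = (1/2)(4.79)(0.39)² = 0.36428 kg m^2.
The removed disk has mass m = M·(r/R)² = (4.79)(0.0959/0.39)² = 0.28963 kg (same uniform areal density).
Its moment of inertia about the rotation axis (parallel-axis theorem): I_hole = (1/2)mr² + md² = (1/2)(0.28963)(0.0959)² + (0.28963)(0.0758)² = 0.0029959 kg m^2.
Treating the hole as negative mass, I = I₀ − I_hole = 0.36428 − 0.0029959 = 0.36128 kg m^2.

0.361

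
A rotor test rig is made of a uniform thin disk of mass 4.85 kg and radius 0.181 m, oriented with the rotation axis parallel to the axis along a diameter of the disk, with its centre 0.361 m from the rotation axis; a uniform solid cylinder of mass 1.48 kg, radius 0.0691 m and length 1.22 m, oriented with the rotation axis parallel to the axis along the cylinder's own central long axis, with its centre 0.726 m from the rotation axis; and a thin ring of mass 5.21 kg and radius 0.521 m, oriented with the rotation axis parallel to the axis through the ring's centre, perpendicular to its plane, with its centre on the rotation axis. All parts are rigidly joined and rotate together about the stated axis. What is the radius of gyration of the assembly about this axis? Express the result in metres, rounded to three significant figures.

0.499

Thin disk: I_cm = (1/4)MR² = (1/4)(4.85)(0.181)² = 0.039723 kg m²; centre at d = 0.361 m, so I = I_cm + Md² gives I = 0.039723 + (4.85)(0.361)² = 0.67178 kg m².
Solid cylinder: I_cm = (1/2)MR² = (1/2)(1.48)(0.0691)² = 0.0035334 kg m²; centre at d = 0.726 m, so I = I_cm + Md² gives I = 0.0035334 + (1.48)(0.726)² = 0.78361 kg m².
Thin ring: I_cm = MR² = (5.21)(0.521)² = 1.4142 kg m²; axis through the centre, so I = 1.4142 kg m².
Total I = 2.8696 kg m²; total mass M = 11.54 kg.
k = √(I/M) = √(2.8696/11.54) = 0.49866 m.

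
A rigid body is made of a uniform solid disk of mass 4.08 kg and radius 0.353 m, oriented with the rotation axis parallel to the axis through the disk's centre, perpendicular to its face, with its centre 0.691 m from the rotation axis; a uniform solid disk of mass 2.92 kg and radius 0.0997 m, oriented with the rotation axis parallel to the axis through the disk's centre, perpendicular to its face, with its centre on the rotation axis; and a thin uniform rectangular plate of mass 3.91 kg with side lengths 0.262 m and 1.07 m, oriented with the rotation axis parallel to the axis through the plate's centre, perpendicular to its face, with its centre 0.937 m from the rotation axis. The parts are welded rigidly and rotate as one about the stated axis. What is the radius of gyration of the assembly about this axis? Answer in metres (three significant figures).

0.744

Solid disk: I_cm = (1/2)MR² = (1/2)(4.08)(0.353)² = 0.2542 kg m^2; centre at d = 0.691 m, so I = I_cm + Md² gives I = 0.2542 + (4.08)(0.691)² = 2.2023 kg m^2.
Solid disk: I_cm = (1/2)MR² = (1/2)(2.92)(0.0997)² = 0.014513 kg m^2; axis through the centre, so I = 0.014513 kg m^2.
Rectangular plate: I_cm = (1/12)M(a²+b²) = (1/12)(3.91)[(0.262)² + (1.07)²] = 0.39541 kg m^2; centre at d = 0.937 m, so I = I_cm + Md² gives I = 0.39541 + (3.91)(0.937)² = 3.8283 kg m^2.
Total I = 6.0451 kg m^2; total mass M = 10.91 kg.
k = √(I/M) = √(6.0451/10.91) = 0.74437 m.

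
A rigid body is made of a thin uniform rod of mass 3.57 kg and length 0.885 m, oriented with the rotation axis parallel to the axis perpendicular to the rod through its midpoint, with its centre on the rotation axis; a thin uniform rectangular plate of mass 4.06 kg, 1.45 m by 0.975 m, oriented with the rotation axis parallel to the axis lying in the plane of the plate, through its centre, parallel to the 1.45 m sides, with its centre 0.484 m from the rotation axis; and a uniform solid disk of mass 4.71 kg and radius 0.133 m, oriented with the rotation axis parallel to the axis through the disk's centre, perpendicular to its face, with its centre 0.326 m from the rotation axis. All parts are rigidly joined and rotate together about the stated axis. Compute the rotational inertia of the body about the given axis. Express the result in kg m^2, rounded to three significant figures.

2.05

Thin rod: I_cm = (1/12)ML² = (1/12)(3.57)(0.885)² = 0.23301 kg m^2; axis through the centre, so I = 0.23301 kg m^2.
Rectangular plate: I_cm = (1/12)Mb² = (1/12)(4.06)(0.975)² = 0.32163 kg m^2; centre at d = 0.484 m, so I = I_cm + Md² gives I = 0.32163 + (4.06)(0.484)² = 1.2727 kg m^2.
Solid disk: I_cm = (1/2)MR² = (1/2)(4.71)(0.133)² = 0.041658 kg m^2; centre at d = 0.326 m, so I = I_cm + Md² gives I = 0.041658 + (4.71)(0.326)² = 0.54222 kg m^2.
Total I = 0.23301 + 1.2727 + 0.54222 = 2.0479 kg m^2.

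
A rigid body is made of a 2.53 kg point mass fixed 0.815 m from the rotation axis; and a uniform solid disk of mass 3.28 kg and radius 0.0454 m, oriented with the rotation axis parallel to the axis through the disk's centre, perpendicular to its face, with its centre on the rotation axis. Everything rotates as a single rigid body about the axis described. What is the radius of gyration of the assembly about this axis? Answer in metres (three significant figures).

Point mass: I_cm = 0; centre at d = 0.815 m, so I = I_cm + Md² gives I = 0 + (2.53)(0.815)² = 1.6805 kg m^2.
Solid disk: I_cm = (1/2)MR² = (1/2)(3.28)(0.0454)² = 0.0033803 kg m^2; axis through the centre, so I = 0.0033803 kg m^2.
Total I = 1.6839 kg m^2; total mass M = 5.81 kg.
k = √(I/M) = √(1.6839/5.81) = 0.53835 m.

0.538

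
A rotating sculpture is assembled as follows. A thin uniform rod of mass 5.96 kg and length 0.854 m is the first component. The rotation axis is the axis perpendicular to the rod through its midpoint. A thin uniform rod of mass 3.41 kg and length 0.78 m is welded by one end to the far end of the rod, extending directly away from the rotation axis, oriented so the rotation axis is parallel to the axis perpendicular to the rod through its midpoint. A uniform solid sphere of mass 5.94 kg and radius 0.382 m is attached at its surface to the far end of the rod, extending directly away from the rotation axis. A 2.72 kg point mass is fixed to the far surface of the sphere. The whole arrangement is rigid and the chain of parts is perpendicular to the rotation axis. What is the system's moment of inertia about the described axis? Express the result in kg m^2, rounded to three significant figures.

Thin rod: I_cm = (1/12)ML² = (1/12)(5.96)(0.854)² = 0.36223 kg m^2; axis through the centre, so I = 0.36223 kg m^2.
Thin rod: I_cm = (1/12)ML² = (1/12)(3.41)(0.78)² = 0.17289 kg m^2; centre at d = 0.427 + 0.39 = 0.817 m, so the parallel axis theorem gives I = 0.17289 + (3.41)(0.817)² = 2.449 kg m^2.
Solid sphere: I_cm = (2/5)MR² = (2/5)(5.94)(0.382)² = 0.34672 kg m^2; centre at d = 0.427 + 0.39 + 0.39 + 0.382 = 1.589 m, so the parallel axis theorem gives I = 0.34672 + (5.94)(1.589)² = 15.345 kg m^2.
Point mass: I_cm = 0; centre at d = 0.427 + 0.39 + 0.39 + 0.382 + 0.382 = 1.971 m, so the parallel axis theorem gives I = 0 + (2.72)(1.971)² = 10.567 kg m^2.
Total I = 0.36223 + 2.449 + 15.345 + 10.567 = 28.723 kg m^2.

28.7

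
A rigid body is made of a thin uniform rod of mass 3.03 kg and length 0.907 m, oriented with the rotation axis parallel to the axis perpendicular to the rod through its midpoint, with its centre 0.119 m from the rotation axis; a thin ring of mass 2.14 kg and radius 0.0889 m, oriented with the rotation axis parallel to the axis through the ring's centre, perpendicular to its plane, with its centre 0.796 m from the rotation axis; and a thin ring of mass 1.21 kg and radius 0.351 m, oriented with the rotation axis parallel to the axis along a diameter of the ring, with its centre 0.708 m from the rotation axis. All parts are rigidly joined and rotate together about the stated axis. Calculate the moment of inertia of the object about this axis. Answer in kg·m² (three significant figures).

2.30

Thin rod: I_cm = (1/12)ML² = (1/12)(3.03)(0.907)² = 0.20772 kg·m²; centre at d = 0.119 m, so I = I_cm + Md² gives I = 0.20772 + (3.03)(0.119)² = 0.25063 kg·m².
Thin ring: I_cm = MR² = (2.14)(0.0889)² = 0.016913 kg·m²; centre at d = 0.796 m, so I = I_cm + Md² gives I = 0.016913 + (2.14)(0.796)² = 1.3729 kg·m².
Thin ring: I_cm = (1/2)MR² = (1/2)(1.21)(0.351)² = 0.074537 kg·m²; centre at d = 0.708 m, so I = I_cm + Md² gives I = 0.074537 + (1.21)(0.708)² = 0.68107 kg·m².
Total I = 0.25063 + 1.3729 + 0.68107 = 2.3045 kg·m².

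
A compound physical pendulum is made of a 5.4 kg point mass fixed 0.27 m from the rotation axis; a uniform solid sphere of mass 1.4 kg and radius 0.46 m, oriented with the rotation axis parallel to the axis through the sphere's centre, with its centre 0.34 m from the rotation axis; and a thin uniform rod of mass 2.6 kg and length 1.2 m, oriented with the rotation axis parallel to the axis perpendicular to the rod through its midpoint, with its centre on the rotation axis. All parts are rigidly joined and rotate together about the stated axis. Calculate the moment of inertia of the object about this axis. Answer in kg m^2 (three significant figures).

Point mass: I_cm = 0; centre at d = 0.27 m, so I = I_cm + Md² gives I = 0 + (5.4)(0.27)² = 0.39366 kg m^2.
Solid sphere: I_cm = (2/5)MR² = (2/5)(1.4)(0.46)² = 0.1185 kg m^2; centre at d = 0.34 m, so I = I_cm + Md² gives I = 0.1185 + (1.4)(0.34)² = 0.28034 kg m^2.
Thin rod: I_cm = (1/12)ML² = (1/12)(2.6)(1.2)² = 0.312 kg m^2; axis through the centre, so I = 0.312 kg m^2.
Total I = 0.39366 + 0.28034 + 0.312 = 0.986 kg m^2.

0.986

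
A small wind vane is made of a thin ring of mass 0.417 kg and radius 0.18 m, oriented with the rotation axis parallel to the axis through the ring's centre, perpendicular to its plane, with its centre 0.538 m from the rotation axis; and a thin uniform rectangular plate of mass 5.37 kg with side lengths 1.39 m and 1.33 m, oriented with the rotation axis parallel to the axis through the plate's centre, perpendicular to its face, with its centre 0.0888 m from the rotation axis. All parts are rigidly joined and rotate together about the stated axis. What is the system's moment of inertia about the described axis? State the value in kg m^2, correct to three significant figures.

1.83

Thin ring: I_cm = MR² = (0.417)(0.18)² = 0.013511 kg m^2; centre at d = 0.538 m, so the parallel axis theorem gives I = 0.013511 + (0.417)(0.538)² = 0.13421 kg m^2.
Rectangular plate: I_cm = (1/12)M(a²+b²) = (1/12)(5.37)[(1.39)² + (1.33)²] = 1.6562 kg m^2; centre at d = 0.0888 m, so the parallel axis theorem gives I = 1.6562 + (5.37)(0.0888)² = 1.6985 kg m^2.
Total I = 0.13421 + 1.6985 = 1.8328 kg m^2.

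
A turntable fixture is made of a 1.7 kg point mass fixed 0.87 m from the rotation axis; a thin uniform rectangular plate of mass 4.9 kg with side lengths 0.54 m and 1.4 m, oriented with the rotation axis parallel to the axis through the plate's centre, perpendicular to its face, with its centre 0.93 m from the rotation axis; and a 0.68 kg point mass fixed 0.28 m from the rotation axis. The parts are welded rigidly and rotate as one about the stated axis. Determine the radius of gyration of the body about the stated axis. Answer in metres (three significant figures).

0.945

Point mass: I_cm = 0; centre at d = 0.87 m, so the parallel axis theorem gives I = 0 + (1.7)(0.87)² = 1.2867 kg·m².
Rectangular plate: I_cm = (1/12)M(a²+b²) = (1/12)(4.9)[(0.54)² + (1.4)²] = 0.9194 kg·m²; centre at d = 0.93 m, so the parallel axis theorem gives I = 0.9194 + (4.9)(0.93)² = 5.1574 kg·m².
Point mass: I_cm = 0; centre at d = 0.28 m, so the parallel axis theorem gives I = 0 + (0.68)(0.28)² = 0.053312 kg·m².
Total I = 6.4975 kg·m²; total mass M = 7.28 kg.
k = √(I/M) = √(6.4975/7.28) = 0.94473 m.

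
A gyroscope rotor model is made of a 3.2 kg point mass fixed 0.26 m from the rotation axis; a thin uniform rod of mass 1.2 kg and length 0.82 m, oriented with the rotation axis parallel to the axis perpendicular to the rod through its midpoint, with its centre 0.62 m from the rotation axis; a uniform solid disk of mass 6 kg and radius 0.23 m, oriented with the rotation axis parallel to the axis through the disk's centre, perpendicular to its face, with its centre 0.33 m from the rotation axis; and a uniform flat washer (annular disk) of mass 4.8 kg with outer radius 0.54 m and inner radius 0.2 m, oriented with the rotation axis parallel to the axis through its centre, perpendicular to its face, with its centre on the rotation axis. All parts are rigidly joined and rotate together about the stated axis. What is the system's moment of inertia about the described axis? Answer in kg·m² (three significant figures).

2.35

Point mass: I_cm = 0; centre at d = 0.26 m, so the parallel axis theorem gives I = 0 + (3.2)(0.26)² = 0.21632 kg·m².
Thin rod: I_cm = (1/12)ML² = (1/12)(1.2)(0.82)² = 0.06724 kg·m²; centre at d = 0.62 m, so the parallel axis theorem gives I = 0.06724 + (1.2)(0.62)² = 0.52852 kg·m².
Solid disk: I_cm = (1/2)MR² = (1/2)(6)(0.23)² = 0.1587 kg·m²; centre at d = 0.33 m, so the parallel axis theorem gives I = 0.1587 + (6)(0.33)² = 0.8121 kg·m².
Annular disk: I_cm = (1/2)M(R²+r²) = (1/2)(4.8)[(0.54)² + (0.2)²] = 0.79584 kg·m²; axis through the centre, so I = 0.79584 kg·m².
Total I = 0.21632 + 0.52852 + 0.8121 + 0.79584 = 2.3528 kg·m².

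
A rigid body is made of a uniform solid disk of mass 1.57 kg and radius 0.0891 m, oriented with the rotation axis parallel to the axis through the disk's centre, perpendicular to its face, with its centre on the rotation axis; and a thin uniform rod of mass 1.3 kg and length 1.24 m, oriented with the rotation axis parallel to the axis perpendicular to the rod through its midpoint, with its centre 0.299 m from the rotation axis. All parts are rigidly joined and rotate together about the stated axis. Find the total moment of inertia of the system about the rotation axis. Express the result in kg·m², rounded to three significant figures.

Solid disk: I_cm = (1/2)MR² = (1/2)(1.57)(0.0891)² = 0.006232 kg·m²; axis through the centre, so I = 0.006232 kg·m².
Thin rod: I_cm = (1/12)ML² = (1/12)(1.3)(1.24)² = 0.16657 kg·m²; centre at d = 0.299 m, so I = I_cm + Md² gives I = 0.16657 + (1.3)(0.299)² = 0.28279 kg·m².
Total I = 0.006232 + 0.28279 = 0.28903 kg·m².

0.289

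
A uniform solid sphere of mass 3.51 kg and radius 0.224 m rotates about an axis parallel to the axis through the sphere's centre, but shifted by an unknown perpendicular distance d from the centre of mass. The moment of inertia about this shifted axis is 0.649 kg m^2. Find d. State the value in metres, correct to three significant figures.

0.406

About the centre-of-mass axis, I_cm = (2/5)MR² = (2/5)(3.51)(0.224)² = 0.070447 kg m^2.
Parallel axis theorem: I = I_cm + Md², so Md² = 0.649 − 0.070447 = 0.57855 kg m^2.
d = √(0.57855 / 3.51) = 0.40599 m.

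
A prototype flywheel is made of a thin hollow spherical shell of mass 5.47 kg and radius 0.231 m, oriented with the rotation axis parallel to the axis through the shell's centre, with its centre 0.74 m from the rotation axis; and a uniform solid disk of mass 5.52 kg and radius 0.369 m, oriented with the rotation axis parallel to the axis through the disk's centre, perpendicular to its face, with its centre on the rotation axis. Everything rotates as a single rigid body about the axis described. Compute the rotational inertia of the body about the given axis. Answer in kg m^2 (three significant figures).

Spherical shell: I_cm = (2/3)MR² = (2/3)(5.47)(0.231)² = 0.19459 kg m^2; centre at d = 0.74 m, so the parallel axis theorem gives I = 0.19459 + (5.47)(0.74)² = 3.19 kg m^2.
Solid disk: I_cm = (1/2)MR² = (1/2)(5.52)(0.369)² = 0.3758 kg m^2; axis through the centre, so I = 0.3758 kg m^2.
Total I = 3.19 + 0.3758 = 3.5658 kg m^2.

3.57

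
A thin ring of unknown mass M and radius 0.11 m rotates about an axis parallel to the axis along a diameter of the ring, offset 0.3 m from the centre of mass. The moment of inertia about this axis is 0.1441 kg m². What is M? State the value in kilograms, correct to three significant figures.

1.50

I = I_cm + Md² = (1/2)MR² + Md² = M·[0.5·(0.11)² + (0.3)²] = M·0.09605.
So M = 0.1441 / 0.09605 = 1.5003 kg.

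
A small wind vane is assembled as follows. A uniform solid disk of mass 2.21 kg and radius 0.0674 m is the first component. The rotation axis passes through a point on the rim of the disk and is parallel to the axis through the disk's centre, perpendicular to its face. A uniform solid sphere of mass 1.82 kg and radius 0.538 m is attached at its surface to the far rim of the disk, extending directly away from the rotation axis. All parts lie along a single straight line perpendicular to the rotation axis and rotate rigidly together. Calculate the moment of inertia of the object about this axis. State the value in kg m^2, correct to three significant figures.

Solid disk: I_cm = (1/2)MR² = (1/2)(2.21)(0.0674)² = 0.0050197 kg m^2; centre at d = 0.0674 m, so the parallel axis theorem gives I = 0.0050197 + (2.21)(0.0674)² = 0.015059 kg m^2.
Solid sphere: I_cm = (2/5)MR² = (2/5)(1.82)(0.538)² = 0.21072 kg m^2; centre at d = 0.0674 + 0.0674 + 0.538 = 0.6728 m, so the parallel axis theorem gives I = 0.21072 + (1.82)(0.6728)² = 1.0346 kg m^2.
Total I = 0.015059 + 1.0346 = 1.0496 kg m^2.

1.05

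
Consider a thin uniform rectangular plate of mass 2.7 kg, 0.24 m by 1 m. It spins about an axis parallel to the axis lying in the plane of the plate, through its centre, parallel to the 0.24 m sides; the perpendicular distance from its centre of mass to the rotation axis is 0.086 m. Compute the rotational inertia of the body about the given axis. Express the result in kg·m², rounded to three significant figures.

I_cm = (1/12)Mb² = (1/12)(2.7)(1)² = 0.225 kg·m²; centre at d = 0.086 m, so the parallel axis theorem gives I = 0.225 + (2.7)(0.086)² = 0.24497 kg·m².

0.245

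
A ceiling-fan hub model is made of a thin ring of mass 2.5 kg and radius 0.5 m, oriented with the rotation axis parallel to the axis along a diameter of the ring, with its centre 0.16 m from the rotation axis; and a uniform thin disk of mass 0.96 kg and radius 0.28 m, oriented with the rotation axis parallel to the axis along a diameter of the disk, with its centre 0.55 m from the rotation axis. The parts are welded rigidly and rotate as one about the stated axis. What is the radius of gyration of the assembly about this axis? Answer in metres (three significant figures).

0.445

Thin ring: I_cm = (1/2)MR² = (1/2)(2.5)(0.5)² = 0.3125 kg m²; centre at d = 0.16 m, so I = I_cm + Md² gives I = 0.3125 + (2.5)(0.16)² = 0.3765 kg m².
Thin disk: I_cm = (1/4)MR² = (1/4)(0.96)(0.28)² = 0.018816 kg m²; centre at d = 0.55 m, so I = I_cm + Md² gives I = 0.018816 + (0.96)(0.55)² = 0.30922 kg m².
Total I = 0.68572 kg m²; total mass M = 3.46 kg.
k = √(I/M) = √(0.68572/3.46) = 0.44518 m.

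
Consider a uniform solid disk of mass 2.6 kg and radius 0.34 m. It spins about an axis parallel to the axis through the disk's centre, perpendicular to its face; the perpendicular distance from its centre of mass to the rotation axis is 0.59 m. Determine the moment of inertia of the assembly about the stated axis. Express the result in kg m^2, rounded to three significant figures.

1.06

I_cm = (1/2)MR² = (1/2)(2.6)(0.34)² = 0.15028 kg m^2; centre at d = 0.59 m, so the parallel axis theorem gives I = 0.15028 + (2.6)(0.59)² = 1.0553 kg m^2.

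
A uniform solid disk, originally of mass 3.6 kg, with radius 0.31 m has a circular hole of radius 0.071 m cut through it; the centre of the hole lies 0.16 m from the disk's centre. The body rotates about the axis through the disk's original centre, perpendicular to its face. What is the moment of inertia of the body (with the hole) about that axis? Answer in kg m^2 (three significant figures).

Unpierced body about its centre: I₀ = (1/2)MR² = (1/2)(3.6)(0.31)² = 0.17298 kg m^2.
The removed disk has mass m = M·(r/R)² = (3.6)(0.071/0.31)² = 0.18884 kg (same uniform areal density).
Its moment of inertia about the rotation axis (parallel-axis theorem): I_hole = (1/2)mr² + md² = (1/2)(0.18884)(0.071)² + (0.18884)(0.16)² = 0.0053103 kg m^2.
Treating the hole as negative mass, I = I₀ − I_hole = 0.17298 − 0.0053103 = 0.16767 kg m^2.

0.168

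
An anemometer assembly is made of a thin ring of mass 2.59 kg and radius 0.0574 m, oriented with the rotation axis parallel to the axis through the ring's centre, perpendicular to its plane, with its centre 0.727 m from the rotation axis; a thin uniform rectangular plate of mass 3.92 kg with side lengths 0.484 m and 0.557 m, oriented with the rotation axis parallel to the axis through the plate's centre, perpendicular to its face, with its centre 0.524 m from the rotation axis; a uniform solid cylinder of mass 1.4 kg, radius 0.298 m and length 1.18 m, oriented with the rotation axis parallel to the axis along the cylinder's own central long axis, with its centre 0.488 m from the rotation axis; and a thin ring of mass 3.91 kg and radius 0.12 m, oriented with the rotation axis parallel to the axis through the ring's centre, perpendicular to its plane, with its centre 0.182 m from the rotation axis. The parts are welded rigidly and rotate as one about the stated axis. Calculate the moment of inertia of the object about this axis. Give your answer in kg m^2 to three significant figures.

Thin ring: I_cm = MR² = (2.59)(0.0574)² = 0.0085334 kg m^2; centre at d = 0.727 m, so the parallel axis theorem gives I = 0.0085334 + (2.59)(0.727)² = 1.3774 kg m^2.
Rectangular plate: I_cm = (1/12)M(a²+b²) = (1/12)(3.92)[(0.484)² + (0.557)²] = 0.17787 kg m^2; centre at d = 0.524 m, so the parallel axis theorem gives I = 0.17787 + (3.92)(0.524)² = 1.2542 kg m^2.
Solid cylinder: I_cm = (1/2)MR² = (1/2)(1.4)(0.298)² = 0.062163 kg m^2; centre at d = 0.488 m, so the parallel axis theorem gives I = 0.062163 + (1.4)(0.488)² = 0.39556 kg m^2.
Thin ring: I_cm = MR² = (3.91)(0.12)² = 0.056304 kg m^2; centre at d = 0.182 m, so the parallel axis theorem gives I = 0.056304 + (3.91)(0.182)² = 0.18582 kg m^2.
Total I = 1.3774 + 1.2542 + 0.39556 + 0.18582 = 3.213 kg m^2.

3.21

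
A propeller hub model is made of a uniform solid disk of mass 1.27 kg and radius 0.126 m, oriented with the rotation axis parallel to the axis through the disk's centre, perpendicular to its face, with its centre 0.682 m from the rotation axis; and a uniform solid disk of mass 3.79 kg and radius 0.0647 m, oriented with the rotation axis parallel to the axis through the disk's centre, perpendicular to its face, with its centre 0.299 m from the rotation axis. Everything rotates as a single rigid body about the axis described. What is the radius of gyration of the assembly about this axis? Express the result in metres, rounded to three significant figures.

Solid disk: I_cm = (1/2)MR² = (1/2)(1.27)(0.126)² = 0.010081 kg m^2; centre at d = 0.682 m, so the parallel axis theorem gives I = 0.010081 + (1.27)(0.682)² = 0.60079 kg m^2.
Solid disk: I_cm = (1/2)MR² = (1/2)(3.79)(0.0647)² = 0.0079326 kg m^2; centre at d = 0.299 m, so the parallel axis theorem gives I = 0.0079326 + (3.79)(0.299)² = 0.34676 kg m^2.
Total I = 0.94755 kg m^2; total mass M = 5.06 kg.
k = √(I/M) = √(0.94755/5.06) = 0.43274 m.

0.433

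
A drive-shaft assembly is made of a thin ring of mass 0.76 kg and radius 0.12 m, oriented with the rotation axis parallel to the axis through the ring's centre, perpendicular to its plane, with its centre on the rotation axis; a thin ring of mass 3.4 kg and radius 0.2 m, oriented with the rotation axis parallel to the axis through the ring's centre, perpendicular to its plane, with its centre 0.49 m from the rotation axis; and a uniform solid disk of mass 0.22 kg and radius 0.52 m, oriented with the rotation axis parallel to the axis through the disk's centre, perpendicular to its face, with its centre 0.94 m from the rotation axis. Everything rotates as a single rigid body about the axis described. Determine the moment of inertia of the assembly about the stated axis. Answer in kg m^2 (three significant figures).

1.19

Thin ring: I_cm = MR² = (0.76)(0.12)² = 0.010944 kg m^2; axis through the centre, so I = 0.010944 kg m^2.
Thin ring: I_cm = MR² = (3.4)(0.2)² = 0.136 kg m^2; centre at d = 0.49 m, so the parallel axis theorem gives I = 0.136 + (3.4)(0.49)² = 0.95234 kg m^2.
Solid disk: I_cm = (1/2)MR² = (1/2)(0.22)(0.52)² = 0.029744 kg m^2; centre at d = 0.94 m, so the parallel axis theorem gives I = 0.029744 + (0.22)(0.94)² = 0.22414 kg m^2.
Total I = 0.010944 + 0.95234 + 0.22414 = 1.1874 kg m^2.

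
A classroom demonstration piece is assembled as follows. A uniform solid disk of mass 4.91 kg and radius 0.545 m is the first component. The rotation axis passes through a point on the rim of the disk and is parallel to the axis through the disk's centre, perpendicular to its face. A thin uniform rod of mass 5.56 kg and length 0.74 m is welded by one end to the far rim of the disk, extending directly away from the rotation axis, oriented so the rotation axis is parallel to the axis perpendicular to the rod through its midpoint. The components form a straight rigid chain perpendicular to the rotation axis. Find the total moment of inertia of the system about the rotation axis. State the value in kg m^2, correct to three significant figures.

14.3

Solid disk: I_cm = (1/2)MR² = (1/2)(4.91)(0.545)² = 0.7292 kg m^2; centre at d = 0.545 m, so the parallel axis theorem gives I = 0.7292 + (4.91)(0.545)² = 2.1876 kg m^2.
Thin rod: I_cm = (1/12)ML² = (1/12)(5.56)(0.74)² = 0.25372 kg m^2; centre at d = 0.545 + 0.545 + 0.37 = 1.46 m, so the parallel axis theorem gives I = 0.25372 + (5.56)(1.46)² = 12.105 kg m^2.
Total I = 2.1876 + 12.105 = 14.293 kg m^2.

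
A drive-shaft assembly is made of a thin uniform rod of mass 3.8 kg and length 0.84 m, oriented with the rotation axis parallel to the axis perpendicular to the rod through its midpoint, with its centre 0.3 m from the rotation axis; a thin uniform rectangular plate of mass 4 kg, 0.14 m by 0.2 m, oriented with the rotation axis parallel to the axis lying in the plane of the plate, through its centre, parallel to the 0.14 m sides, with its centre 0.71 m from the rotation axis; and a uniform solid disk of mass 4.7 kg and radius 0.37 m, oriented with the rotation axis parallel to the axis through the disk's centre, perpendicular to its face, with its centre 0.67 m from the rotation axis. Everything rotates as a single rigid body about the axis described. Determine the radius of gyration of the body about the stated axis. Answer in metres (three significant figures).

Thin rod: I_cm = (1/12)ML² = (1/12)(3.8)(0.84)² = 0.22344 kg m^2; centre at d = 0.3 m, so the parallel axis theorem gives I = 0.22344 + (3.8)(0.3)² = 0.56544 kg m^2.
Rectangular plate: I_cm = (1/12)Mb² = (1/12)(4)(0.2)² = 0.013333 kg m^2; centre at d = 0.71 m, so the parallel axis theorem gives I = 0.013333 + (4)(0.71)² = 2.0297 kg m^2.
Solid disk: I_cm = (1/2)MR² = (1/2)(4.7)(0.37)² = 0.32171 kg m^2; centre at d = 0.67 m, so the parallel axis theorem gives I = 0.32171 + (4.7)(0.67)² = 2.4315 kg m^2.
Total I = 5.0267 kg m^2; total mass M = 12.5 kg.
k = √(I/M) = √(5.0267/12.5) = 0.63414 m.

0.634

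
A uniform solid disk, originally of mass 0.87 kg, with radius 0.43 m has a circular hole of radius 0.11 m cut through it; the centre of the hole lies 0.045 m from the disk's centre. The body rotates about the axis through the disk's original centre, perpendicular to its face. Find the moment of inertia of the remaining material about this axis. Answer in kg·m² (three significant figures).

0.0800

Unpierced body about its centre: I₀ = (1/2)MR² = (1/2)(0.87)(0.43)² = 0.080431 kg·m².
The removed disk has mass m = M·(r/R)² = (0.87)(0.11/0.43)² = 0.056933 kg (same uniform areal density).
Its moment of inertia about the rotation axis (parallel-axis theorem): I_hole = (1/2)mr² + md² = (1/2)(0.056933)(0.11)² + (0.056933)(0.045)² = 0.00045974 kg·m².
Treating the hole as negative mass, I = I₀ − I_hole = 0.080431 − 0.00045974 = 0.079972 kg·m².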